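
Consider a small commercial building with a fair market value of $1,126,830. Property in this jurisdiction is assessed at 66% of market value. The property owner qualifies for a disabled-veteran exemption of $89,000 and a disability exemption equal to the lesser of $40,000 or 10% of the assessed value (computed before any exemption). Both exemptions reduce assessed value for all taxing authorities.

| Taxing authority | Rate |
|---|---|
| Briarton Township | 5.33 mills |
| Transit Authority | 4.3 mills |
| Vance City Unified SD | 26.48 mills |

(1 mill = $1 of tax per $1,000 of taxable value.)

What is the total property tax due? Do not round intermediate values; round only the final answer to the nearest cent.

$22,197.10

Assessed value = $1,126,830 × 0.66 = $743,707.8
Disability exemption = min($40,000, 10% × $743,707.8) = min($40,000, $74,370.78) = $40,000 (dollar cap binds)
Taxable value = $743,707.8 − $89,000 − $40,000 = $614,707.8
Briarton Township: $614,707.8 × 0.00533 = $3,276.392574
Transit Authority: $614,707.8 × 0.0043 = $2,643.24354
Vance City Unified SD: $614,707.8 × 0.02648 = $16,277.462544
Total = $22,197.098658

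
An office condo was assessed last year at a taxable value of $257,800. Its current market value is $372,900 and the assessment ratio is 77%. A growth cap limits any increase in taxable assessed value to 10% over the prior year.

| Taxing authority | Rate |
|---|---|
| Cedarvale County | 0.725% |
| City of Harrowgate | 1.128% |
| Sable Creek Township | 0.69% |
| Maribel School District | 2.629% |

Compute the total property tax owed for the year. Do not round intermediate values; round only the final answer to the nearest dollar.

$14,667

Uncapped assessed value = $372,900 × 0.77 = $287,133
Cap limit = $257,800 × 1.1 = $283,580
Taxable assessed value = min($287,133, $283,580) = $283,580 (cap binds)
Cedarvale County: $283,580 × 0.00725 = $2,055.955
City of Harrowgate: $283,580 × 0.01128 = $3,198.7824
Sable Creek Township: $283,580 × 0.0069 = $1,956.702
Maribel School District: $283,580 × 0.02629 = $7,455.3182
Total = $14,666.7576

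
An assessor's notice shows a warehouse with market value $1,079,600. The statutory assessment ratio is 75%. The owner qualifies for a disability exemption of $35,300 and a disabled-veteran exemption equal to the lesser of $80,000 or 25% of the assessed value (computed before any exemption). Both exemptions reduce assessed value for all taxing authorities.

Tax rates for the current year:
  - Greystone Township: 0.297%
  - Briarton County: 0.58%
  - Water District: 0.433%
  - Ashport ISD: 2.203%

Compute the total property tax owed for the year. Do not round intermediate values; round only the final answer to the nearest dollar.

$24,394

Assessed value = $1,079,600 × 0.75 = $809,700
Disabled-veteran exemption = min($80,000, 25% × $809,700) = min($80,000, $202,425) = $80,000 (dollar cap binds)
Taxable value = $809,700 − $35,300 − $80,000 = $694,400
Greystone Township: $694,400 × 0.00297 = $2,062.368
Briarton County: $694,400 × 0.0058 = $4,027.52
Water District: $694,400 × 0.00433 = $3,006.752
Ashport ISD: $694,400 × 0.02203 = $15,297.632
Total = $24,394.272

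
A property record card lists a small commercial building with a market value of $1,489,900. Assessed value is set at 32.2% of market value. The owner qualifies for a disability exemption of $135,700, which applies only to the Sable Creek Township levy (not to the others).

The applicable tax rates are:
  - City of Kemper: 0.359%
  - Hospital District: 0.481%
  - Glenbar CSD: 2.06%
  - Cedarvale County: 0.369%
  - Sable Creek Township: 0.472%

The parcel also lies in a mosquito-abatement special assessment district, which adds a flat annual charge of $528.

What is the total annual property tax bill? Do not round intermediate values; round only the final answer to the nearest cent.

$17,834.86

Assessed value = $1,489,900 × 0.322 = $479,747.8
City of Kemper: $479,747.8 × 0.00359 = $1,722.294602
Hospital District: $479,747.8 × 0.00481 = $2,307.586918
Glenbar CSD: $479,747.8 × 0.0206 = $9,882.80468
Cedarvale County: $479,747.8 × 0.00369 = $1,770.269382
Sable Creek Township: ($479,747.8 − $135,700) × 0.00472 = $344,047.8 × 0.00472 = $1,623.905616
Levies subtotal = $17,306.861198
Total = $17,306.861198 + $528 = $17,834.861198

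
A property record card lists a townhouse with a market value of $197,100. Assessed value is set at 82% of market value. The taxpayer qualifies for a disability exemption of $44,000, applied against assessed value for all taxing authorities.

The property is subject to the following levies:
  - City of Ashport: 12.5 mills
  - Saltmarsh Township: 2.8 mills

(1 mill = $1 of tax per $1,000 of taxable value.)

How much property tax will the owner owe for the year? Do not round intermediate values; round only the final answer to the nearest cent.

Assessed value = $197,100 × 0.82 = $161,622
Taxable value = $161,622 − $44,000 = $117,622
City of Ashport: $117,622 × 0.0125 = $1,470.275
Saltmarsh Township: $117,622 × 0.0028 = $329.3416
Total = $1,470.275 + $329.3416 = $1,799.6166

$1,799.62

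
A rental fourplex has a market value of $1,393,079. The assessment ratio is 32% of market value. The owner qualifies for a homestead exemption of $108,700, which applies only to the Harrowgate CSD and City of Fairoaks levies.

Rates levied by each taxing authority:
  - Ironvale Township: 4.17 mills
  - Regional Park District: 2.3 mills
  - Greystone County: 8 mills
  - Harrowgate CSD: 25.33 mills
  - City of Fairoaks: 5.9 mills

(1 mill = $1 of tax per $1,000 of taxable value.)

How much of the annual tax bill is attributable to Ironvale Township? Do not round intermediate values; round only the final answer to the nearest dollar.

$1,859

Assessed value = $1,393,079 × 0.32 = $445,785.28
Ironvale Township taxable value = $445,785.28 (exemption does not apply)
Ironvale Township levy = $445,785.28 × 0.00417 = $1,858.9246176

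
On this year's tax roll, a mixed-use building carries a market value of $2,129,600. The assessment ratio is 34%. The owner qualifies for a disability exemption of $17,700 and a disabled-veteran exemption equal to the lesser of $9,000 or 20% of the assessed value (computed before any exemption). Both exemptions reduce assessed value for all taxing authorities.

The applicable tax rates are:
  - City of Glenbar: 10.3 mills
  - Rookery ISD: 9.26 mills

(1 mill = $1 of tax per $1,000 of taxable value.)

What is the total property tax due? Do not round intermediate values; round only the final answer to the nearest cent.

Assessed value = $2,129,600 × 0.34 = $724,064
Disabled-veteran exemption = min($9,000, 20% × $724,064) = min($9,000, $144,812.8) = $9,000 (dollar cap binds)
Taxable value = $724,064 − $17,700 − $9,000 = $697,364
City of Glenbar: $697,364 × 0.0103 = $7,182.8492
Rookery ISD: $697,364 × 0.00926 = $6,457.59064
Total = $13,640.43984

$13,640.44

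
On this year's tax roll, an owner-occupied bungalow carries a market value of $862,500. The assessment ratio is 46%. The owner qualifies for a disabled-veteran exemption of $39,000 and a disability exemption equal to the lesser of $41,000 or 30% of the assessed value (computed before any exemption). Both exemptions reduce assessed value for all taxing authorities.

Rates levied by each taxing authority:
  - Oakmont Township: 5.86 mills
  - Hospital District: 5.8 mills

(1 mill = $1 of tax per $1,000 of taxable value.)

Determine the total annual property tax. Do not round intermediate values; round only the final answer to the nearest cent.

Assessed value = $862,500 × 0.46 = $396,750
Disability exemption = min($41,000, 30% × $396,750) = min($41,000, $119,025) = $41,000 (dollar cap binds)
Taxable value = $396,750 − $39,000 − $41,000 = $316,750
Oakmont Township: $316,750 × 0.00586 = $1,856.155
Hospital District: $316,750 × 0.0058 = $1,837.15
Total = $3,693.305

$3,693.31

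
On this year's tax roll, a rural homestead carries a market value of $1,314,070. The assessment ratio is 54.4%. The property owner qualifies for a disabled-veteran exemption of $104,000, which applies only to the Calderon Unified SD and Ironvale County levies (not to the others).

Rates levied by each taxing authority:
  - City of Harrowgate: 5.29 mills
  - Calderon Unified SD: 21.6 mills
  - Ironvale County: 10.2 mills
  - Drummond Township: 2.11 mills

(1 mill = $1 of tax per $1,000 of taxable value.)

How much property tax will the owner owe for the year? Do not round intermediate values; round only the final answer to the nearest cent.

$24,715.08

Assessed value = $1,314,070 × 0.544 = $714,854.08
City of Harrowgate: $714,854.08 × 0.00529 = $3,781.5780832
Calderon Unified SD: ($714,854.08 − $104,000) × 0.0216 = $610,854.08 × 0.0216 = $13,194.448128
Ironvale County: ($714,854.08 − $104,000) × 0.0102 = $610,854.08 × 0.0102 = $6,230.711616
Drummond Township: $714,854.08 × 0.00211 = $1,508.3421088
Total = $24,715.079936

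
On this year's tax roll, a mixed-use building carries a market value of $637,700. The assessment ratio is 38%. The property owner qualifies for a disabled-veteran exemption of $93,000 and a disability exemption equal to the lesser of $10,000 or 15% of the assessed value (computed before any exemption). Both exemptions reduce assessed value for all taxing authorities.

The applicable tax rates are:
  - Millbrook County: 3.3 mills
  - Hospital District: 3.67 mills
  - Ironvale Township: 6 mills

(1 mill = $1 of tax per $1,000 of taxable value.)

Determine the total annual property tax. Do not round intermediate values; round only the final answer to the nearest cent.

Assessed value = $637,700 × 0.38 = $242,326
Disability exemption = min($10,000, 15% × $242,326) = min($10,000, $36,348.9) = $10,000 (dollar cap binds)
Taxable value = $242,326 − $93,000 − $10,000 = $139,326
Millbrook County: $139,326 × 0.0033 = $459.7758
Hospital District: $139,326 × 0.00367 = $511.32642
Ironvale Township: $139,326 × 0.006 = $835.956
Total = $1,807.05822

$1,807.06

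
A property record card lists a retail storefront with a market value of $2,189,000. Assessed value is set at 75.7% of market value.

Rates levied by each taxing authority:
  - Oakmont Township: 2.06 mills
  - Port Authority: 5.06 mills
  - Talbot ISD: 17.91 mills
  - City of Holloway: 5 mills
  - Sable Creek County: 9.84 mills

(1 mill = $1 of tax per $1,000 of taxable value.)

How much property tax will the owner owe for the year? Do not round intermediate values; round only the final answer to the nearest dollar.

$66,068

Assessed value = $2,189,000 × 0.757 = $1,657,073
Oakmont Township: $1,657,073 × 0.00206 = $3,413.57038
Port Authority: $1,657,073 × 0.00506 = $8,384.78938
Talbot ISD: $1,657,073 × 0.01791 = $29,678.17743
City of Holloway: $1,657,073 × 0.005 = $8,285.365
Sable Creek County: $1,657,073 × 0.00984 = $16,305.59832
Total = $3,413.57038 + $8,384.78938 + $29,678.17743 + $8,285.365 + $16,305.59832 = $66,067.50051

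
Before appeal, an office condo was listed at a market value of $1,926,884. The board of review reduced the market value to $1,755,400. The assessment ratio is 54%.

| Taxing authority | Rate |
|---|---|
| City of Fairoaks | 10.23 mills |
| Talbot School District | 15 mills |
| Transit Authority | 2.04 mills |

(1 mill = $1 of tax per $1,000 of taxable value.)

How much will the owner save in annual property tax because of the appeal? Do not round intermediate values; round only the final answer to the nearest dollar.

Old assessed value = $1,926,884 × 0.54 = $1,040,517.36
New assessed value = $1,755,400 × 0.54 = $947,916
Combined rate = 0.01023 + 0.015 + 0.00204 = 0.02727
Old tax = $1,040,517.36 × 0.02727 = $28,374.9084072
New tax = $947,916 × 0.02727 = $25,849.66932
Reduction = $28,374.9084072 − $25,849.66932 = $2,525.2390872

$2,525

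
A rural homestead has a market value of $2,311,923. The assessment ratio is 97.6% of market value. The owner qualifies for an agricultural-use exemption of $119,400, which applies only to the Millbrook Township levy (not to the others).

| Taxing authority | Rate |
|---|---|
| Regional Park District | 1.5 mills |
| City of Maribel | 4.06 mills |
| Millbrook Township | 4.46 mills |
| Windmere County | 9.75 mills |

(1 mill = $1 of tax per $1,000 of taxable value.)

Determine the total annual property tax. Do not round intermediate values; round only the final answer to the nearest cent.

$44,077.23

Assessed value = $2,311,923 × 0.976 = $2,256,436.848
Regional Park District: $2,256,436.848 × 0.0015 = $3,384.655272
City of Maribel: $2,256,436.848 × 0.00406 = $9,161.13360288
Millbrook Township: ($2,256,436.848 − $119,400) × 0.00446 = $2,137,036.848 × 0.00446 = $9,531.18434208
Windmere County: $2,256,436.848 × 0.00975 = $22,000.259268
Total = $44,077.23248496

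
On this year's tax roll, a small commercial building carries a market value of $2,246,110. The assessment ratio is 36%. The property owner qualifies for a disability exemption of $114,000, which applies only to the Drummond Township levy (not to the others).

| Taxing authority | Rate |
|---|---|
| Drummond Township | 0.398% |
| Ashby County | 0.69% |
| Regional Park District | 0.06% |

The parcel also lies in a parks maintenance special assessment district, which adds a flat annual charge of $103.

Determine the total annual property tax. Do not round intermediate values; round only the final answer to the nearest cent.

$8,932.00

Assessed value = $2,246,110 × 0.36 = $808,599.6
Drummond Township: ($808,599.6 − $114,000) × 0.00398 = $694,599.6 × 0.00398 = $2,764.506408
Ashby County: $808,599.6 × 0.0069 = $5,579.33724
Regional Park District: $808,599.6 × 0.0006 = $485.15976
Levies subtotal = $8,829.003408
Total = $8,829.003408 + $103 = $8,932.003408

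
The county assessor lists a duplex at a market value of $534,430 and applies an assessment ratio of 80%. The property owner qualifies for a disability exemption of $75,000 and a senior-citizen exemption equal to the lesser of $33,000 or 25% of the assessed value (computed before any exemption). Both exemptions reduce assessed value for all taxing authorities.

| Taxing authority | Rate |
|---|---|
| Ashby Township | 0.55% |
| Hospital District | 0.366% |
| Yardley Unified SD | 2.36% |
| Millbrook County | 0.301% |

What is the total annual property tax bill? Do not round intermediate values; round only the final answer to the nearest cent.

$11,430.09

Assessed value = $534,430 × 0.8 = $427,544
Senior-citizen exemption = min($33,000, 25% × $427,544) = min($33,000, $106,886) = $33,000 (dollar cap binds)
Taxable value = $427,544 − $75,000 − $33,000 = $319,544
Ashby Township: $319,544 × 0.0055 = $1,757.492
Hospital District: $319,544 × 0.00366 = $1,169.53104
Yardley Unified SD: $319,544 × 0.0236 = $7,541.2384
Millbrook County: $319,544 × 0.00301 = $961.82744
Total = $11,430.08888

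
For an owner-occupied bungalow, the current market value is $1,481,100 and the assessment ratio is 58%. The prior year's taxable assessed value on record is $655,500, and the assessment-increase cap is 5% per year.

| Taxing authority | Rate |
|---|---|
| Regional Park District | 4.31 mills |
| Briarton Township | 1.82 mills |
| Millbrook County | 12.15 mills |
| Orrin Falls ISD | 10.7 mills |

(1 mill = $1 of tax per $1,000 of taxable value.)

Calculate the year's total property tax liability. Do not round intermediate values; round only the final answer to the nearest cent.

$19,946.21

Uncapped assessed value = $1,481,100 × 0.58 = $859,038
Cap limit = $655,500 × 1.05 = $688,275
Taxable assessed value = min($859,038, $688,275) = $688,275 (cap binds)
Regional Park District: $688,275 × 0.00431 = $2,966.46525
Briarton Township: $688,275 × 0.00182 = $1,252.6605
Millbrook County: $688,275 × 0.01215 = $8,362.54125
Orrin Falls ISD: $688,275 × 0.0107 = $7,364.5425
Total = $19,946.2095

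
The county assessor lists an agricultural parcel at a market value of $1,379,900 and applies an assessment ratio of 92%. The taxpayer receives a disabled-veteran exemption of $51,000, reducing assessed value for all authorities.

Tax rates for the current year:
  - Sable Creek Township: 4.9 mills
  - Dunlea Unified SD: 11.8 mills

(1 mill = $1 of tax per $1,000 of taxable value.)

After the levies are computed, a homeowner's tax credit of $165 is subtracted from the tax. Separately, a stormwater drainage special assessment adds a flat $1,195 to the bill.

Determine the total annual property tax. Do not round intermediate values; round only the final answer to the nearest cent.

$21,379.08

Assessed value = $1,379,900 × 0.92 = $1,269,508
Taxable value = $1,269,508 − $51,000 = $1,218,508
Sable Creek Township: $1,218,508 × 0.0049 = $5,970.6892
Dunlea Unified SD: $1,218,508 × 0.0118 = $14,378.3944
Levies subtotal = $20,349.0836
After credit = $20,349.0836 − $165 = $20,184.0836
Total = $20,184.0836 + $1,195 = $21,379.0836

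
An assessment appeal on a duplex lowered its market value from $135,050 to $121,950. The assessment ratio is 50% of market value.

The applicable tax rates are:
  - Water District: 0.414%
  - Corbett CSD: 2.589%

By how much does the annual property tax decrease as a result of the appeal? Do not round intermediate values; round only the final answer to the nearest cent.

$196.70

Old assessed value = $135,050 × 0.5 = $67,525
New assessed value = $121,950 × 0.5 = $60,975
Combined rate = 0.00414 + 0.02589 = 0.03003
Old tax = $67,525 × 0.03003 = $2,027.77575
New tax = $60,975 × 0.03003 = $1,831.07925
Reduction = $2,027.77575 − $1,831.07925 = $196.6965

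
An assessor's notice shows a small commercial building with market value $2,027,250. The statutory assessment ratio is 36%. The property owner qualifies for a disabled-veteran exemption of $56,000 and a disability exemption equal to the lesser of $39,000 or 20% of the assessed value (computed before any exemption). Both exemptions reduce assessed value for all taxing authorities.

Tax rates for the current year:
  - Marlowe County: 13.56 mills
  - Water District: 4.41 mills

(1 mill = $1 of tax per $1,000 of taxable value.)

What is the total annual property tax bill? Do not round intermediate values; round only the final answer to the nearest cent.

Assessed value = $2,027,250 × 0.36 = $729,810
Disability exemption = min($39,000, 20% × $729,810) = min($39,000, $145,962) = $39,000 (dollar cap binds)
Taxable value = $729,810 − $56,000 − $39,000 = $634,810
Marlowe County: $634,810 × 0.01356 = $8,608.0236
Water District: $634,810 × 0.00441 = $2,799.5121
Total = $11,407.5357

$11,407.54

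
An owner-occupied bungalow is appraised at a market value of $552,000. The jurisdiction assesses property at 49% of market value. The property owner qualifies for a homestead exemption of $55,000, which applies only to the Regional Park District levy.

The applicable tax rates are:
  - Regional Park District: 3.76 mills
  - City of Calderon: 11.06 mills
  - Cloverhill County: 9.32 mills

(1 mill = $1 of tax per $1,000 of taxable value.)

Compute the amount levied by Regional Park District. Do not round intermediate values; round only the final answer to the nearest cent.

$810.20

Assessed value = $552,000 × 0.49 = $270,480
Regional Park District taxable value = $270,480 − $55,000 = $215,480
Regional Park District levy = $215,480 × 0.00376 = $810.2048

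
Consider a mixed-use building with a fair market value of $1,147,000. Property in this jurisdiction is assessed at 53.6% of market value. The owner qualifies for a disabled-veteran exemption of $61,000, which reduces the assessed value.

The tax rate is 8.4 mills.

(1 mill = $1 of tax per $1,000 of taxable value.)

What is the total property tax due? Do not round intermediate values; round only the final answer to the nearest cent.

$4,651.85

Assessed value = $1,147,000 × 0.536 = $614,792
Taxable value = $614,792 − $61,000 = $553,792
Tax = $553,792 × 0.0084 = $4,651.8528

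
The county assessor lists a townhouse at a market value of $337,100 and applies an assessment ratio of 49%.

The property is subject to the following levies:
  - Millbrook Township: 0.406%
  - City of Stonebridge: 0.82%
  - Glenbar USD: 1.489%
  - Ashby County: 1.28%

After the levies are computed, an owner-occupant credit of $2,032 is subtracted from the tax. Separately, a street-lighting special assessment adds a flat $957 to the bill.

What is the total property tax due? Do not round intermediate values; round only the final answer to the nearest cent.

Assessed value = $337,100 × 0.49 = $165,179
Millbrook Township: $165,179 × 0.00406 = $670.62674
City of Stonebridge: $165,179 × 0.0082 = $1,354.4678
Glenbar USD: $165,179 × 0.01489 = $2,459.51531
Ashby County: $165,179 × 0.0128 = $2,114.2912
Levies subtotal = $6,598.90105
After credit = $6,598.90105 − $2,032 = $4,566.90105
Total = $4,566.90105 + $957 = $5,523.90105

$5,523.90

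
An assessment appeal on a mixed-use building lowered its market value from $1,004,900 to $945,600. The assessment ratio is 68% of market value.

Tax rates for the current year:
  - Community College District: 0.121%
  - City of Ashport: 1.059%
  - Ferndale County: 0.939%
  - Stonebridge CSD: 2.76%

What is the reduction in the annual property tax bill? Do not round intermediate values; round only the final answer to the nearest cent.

Old assessed value = $1,004,900 × 0.68 = $683,332
New assessed value = $945,600 × 0.68 = $643,008
Combined rate = 0.00121 + 0.01059 + 0.00939 + 0.0276 = 0.04879
Old tax = $683,332 × 0.04879 = $33,339.76828
New tax = $643,008 × 0.04879 = $31,372.36032
Reduction = $33,339.76828 − $31,372.36032 = $1,967.40796

$1,967.41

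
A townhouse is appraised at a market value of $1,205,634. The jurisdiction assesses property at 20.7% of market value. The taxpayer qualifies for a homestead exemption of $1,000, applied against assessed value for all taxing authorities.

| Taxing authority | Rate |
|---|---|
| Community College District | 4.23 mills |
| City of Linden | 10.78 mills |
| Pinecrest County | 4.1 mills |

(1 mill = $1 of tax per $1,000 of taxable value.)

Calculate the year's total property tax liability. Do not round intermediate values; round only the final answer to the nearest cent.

$4,750.10

Assessed value = $1,205,634 × 0.207 = $249,566.238
Taxable value = $249,566.238 − $1,000 = $248,566.238
Community College District: $248,566.238 × 0.00423 = $1,051.43518674
City of Linden: $248,566.238 × 0.01078 = $2,679.54404564
Pinecrest County: $248,566.238 × 0.0041 = $1,019.1215758
Total = $1,051.43518674 + $2,679.54404564 + $1,019.1215758 = $4,750.10080818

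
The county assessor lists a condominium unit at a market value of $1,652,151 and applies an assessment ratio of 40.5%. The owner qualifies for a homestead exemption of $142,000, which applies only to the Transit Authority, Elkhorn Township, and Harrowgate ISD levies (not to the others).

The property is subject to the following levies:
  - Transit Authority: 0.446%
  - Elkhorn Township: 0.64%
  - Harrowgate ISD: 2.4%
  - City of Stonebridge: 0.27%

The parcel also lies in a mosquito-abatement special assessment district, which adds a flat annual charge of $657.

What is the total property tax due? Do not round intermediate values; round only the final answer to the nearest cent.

$20,839.07

Assessed value = $1,652,151 × 0.405 = $669,121.155
Transit Authority: ($669,121.155 − $142,000) × 0.00446 = $527,121.155 × 0.00446 = $2,350.9603513
Elkhorn Township: ($669,121.155 − $142,000) × 0.0064 = $527,121.155 × 0.0064 = $3,373.575392
Harrowgate ISD: ($669,121.155 − $142,000) × 0.024 = $527,121.155 × 0.024 = $12,650.90772
City of Stonebridge: $669,121.155 × 0.0027 = $1,806.6271185
Levies subtotal = $20,182.0705818
Total = $20,182.0705818 + $657 = $20,839.0705818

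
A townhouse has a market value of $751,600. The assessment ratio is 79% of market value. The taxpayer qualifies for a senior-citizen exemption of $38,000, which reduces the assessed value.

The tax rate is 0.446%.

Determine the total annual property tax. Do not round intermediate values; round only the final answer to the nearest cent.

$2,478.71

Assessed value = $751,600 × 0.79 = $593,764
Taxable value = $593,764 − $38,000 = $555,764
Tax = $555,764 × 0.00446 = $2,478.70744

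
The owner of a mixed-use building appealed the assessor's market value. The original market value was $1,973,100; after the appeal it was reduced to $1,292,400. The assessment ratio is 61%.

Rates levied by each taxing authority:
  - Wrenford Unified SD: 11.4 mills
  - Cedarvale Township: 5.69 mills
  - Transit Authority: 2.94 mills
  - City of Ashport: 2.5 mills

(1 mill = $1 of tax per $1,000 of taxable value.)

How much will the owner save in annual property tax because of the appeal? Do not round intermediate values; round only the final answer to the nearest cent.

Old assessed value = $1,973,100 × 0.61 = $1,203,591
New assessed value = $1,292,400 × 0.61 = $788,364
Combined rate = 0.0114 + 0.00569 + 0.00294 + 0.0025 = 0.02253
Old tax = $1,203,591 × 0.02253 = $27,116.90523
New tax = $788,364 × 0.02253 = $17,761.84092
Reduction = $27,116.90523 − $17,761.84092 = $9,355.06431

$9,355.06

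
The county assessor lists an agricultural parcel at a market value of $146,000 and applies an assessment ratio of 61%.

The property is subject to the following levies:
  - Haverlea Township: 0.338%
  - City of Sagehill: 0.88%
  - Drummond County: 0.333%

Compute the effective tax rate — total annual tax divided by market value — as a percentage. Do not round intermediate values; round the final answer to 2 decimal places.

Assessed value = $146,000 × 0.61 = $89,060
Haverlea Township: $89,060 × 0.00338 = $301.0228
City of Sagehill: $89,060 × 0.0088 = $783.728
Drummond County: $89,060 × 0.00333 = $296.5698
Total tax = $1,381.3206
Effective rate = $1,381.3206 ÷ $146,000 = 0.95% of market value

0.95%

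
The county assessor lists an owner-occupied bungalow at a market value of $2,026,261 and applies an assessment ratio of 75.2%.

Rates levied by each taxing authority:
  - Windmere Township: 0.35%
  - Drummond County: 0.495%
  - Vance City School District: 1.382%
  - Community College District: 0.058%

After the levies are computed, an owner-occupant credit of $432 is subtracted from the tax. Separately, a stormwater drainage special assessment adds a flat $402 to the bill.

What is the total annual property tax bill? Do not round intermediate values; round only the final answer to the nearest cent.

$34,787.65

Assessed value = $2,026,261 × 0.752 = $1,523,748.272
Windmere Township: $1,523,748.272 × 0.0035 = $5,333.118952
Drummond County: $1,523,748.272 × 0.00495 = $7,542.5539464
Vance City School District: $1,523,748.272 × 0.01382 = $21,058.20111904
Community College District: $1,523,748.272 × 0.00058 = $883.77399776
Levies subtotal = $34,817.6480152
After credit = $34,817.6480152 − $432 = $34,385.6480152
Total = $34,385.6480152 + $402 = $34,787.6480152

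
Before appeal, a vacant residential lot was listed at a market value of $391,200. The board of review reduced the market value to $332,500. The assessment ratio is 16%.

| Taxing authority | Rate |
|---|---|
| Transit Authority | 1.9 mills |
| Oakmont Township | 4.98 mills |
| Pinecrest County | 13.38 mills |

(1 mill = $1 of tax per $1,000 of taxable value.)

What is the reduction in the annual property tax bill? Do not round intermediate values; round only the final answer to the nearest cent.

$190.28

Old assessed value = $391,200 × 0.16 = $62,592
New assessed value = $332,500 × 0.16 = $53,200
Combined rate = 0.0019 + 0.00498 + 0.01338 = 0.02026
Old tax = $62,592 × 0.02026 = $1,268.11392
New tax = $53,200 × 0.02026 = $1,077.832
Reduction = $1,268.11392 − $1,077.832 = $190.28192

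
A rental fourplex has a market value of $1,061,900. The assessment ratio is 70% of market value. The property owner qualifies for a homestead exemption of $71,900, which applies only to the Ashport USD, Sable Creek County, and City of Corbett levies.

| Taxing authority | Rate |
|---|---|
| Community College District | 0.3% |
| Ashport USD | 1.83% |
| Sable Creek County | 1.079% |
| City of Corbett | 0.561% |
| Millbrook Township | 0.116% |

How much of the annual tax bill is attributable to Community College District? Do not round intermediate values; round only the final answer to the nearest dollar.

Assessed value = $1,061,900 × 0.7 = $743,330
Community College District taxable value = $743,330 (exemption does not apply)
Community College District levy = $743,330 × 0.003 = $2,229.99

$2,230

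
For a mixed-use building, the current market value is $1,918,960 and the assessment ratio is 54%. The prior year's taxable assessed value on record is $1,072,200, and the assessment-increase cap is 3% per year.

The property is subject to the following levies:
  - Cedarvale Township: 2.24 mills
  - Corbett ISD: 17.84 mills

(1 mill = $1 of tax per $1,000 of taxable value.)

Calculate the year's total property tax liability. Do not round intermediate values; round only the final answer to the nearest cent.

Uncapped assessed value = $1,918,960 × 0.54 = $1,036,238.4
Cap limit = $1,072,200 × 1.03 = $1,104,366
Taxable assessed value = min($1,036,238.4, $1,104,366) = $1,036,238.4 (cap does not bind)
Cedarvale Township: $1,036,238.4 × 0.00224 = $2,321.174016
Corbett ISD: $1,036,238.4 × 0.01784 = $18,486.493056
Total = $20,807.667072

$20,807.67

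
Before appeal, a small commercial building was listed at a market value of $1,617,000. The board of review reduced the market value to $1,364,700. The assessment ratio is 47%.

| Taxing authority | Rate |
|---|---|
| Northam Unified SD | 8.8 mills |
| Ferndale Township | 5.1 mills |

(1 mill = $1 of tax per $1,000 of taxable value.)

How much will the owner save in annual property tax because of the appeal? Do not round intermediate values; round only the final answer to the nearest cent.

Old assessed value = $1,617,000 × 0.47 = $759,990
New assessed value = $1,364,700 × 0.47 = $641,409
Combined rate = 0.0088 + 0.0051 = 0.0139
Old tax = $759,990 × 0.0139 = $10,563.861
New tax = $641,409 × 0.0139 = $8,915.5851
Reduction = $10,563.861 − $8,915.5851 = $1,648.2759

$1,648.28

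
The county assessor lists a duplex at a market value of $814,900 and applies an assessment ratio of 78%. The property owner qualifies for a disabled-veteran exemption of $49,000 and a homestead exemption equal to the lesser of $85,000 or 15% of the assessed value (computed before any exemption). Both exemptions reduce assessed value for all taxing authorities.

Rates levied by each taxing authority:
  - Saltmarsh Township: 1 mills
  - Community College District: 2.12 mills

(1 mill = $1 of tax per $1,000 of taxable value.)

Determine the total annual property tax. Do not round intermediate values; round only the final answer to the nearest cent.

$1,565.06

Assessed value = $814,900 × 0.78 = $635,622
Homestead exemption = min($85,000, 15% × $635,622) = min($85,000, $95,343.3) = $85,000 (dollar cap binds)
Taxable value = $635,622 − $49,000 − $85,000 = $501,622
Saltmarsh Township: $501,622 × 0.001 = $501.622
Community College District: $501,622 × 0.00212 = $1,063.43864
Total = $1,565.06064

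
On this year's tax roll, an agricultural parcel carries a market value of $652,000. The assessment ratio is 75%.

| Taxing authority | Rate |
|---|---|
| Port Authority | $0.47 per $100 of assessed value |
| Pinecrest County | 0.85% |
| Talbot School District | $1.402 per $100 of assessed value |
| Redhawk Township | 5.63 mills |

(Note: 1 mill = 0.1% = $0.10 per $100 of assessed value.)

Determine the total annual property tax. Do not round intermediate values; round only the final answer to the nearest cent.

Assessed value = $652,000 × 0.75 = $489,000
Port Authority: $489,000 × 0.0047 = $2,298.3
Pinecrest County: $489,000 × 0.0085 = $4,156.5
Talbot School District: $489,000 × 0.01402 = $6,855.78
Redhawk Township: $489,000 × 0.00563 = $2,753.07
Total = $16,063.65

$16,063.65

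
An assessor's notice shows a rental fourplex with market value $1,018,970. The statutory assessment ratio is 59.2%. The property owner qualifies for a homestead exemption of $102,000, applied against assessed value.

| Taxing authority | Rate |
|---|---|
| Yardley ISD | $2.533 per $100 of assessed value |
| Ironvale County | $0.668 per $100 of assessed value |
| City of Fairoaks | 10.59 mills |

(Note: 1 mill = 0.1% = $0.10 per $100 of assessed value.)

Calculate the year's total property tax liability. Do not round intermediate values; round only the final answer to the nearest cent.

Assessed value = $1,018,970 × 0.592 = $603,230.24
Taxable value = $603,230.24 − $102,000 = $501,230.24
Yardley ISD: $501,230.24 × 0.02533 = $12,696.1619792
Ironvale County: $501,230.24 × 0.00668 = $3,348.2180032
City of Fairoaks: $501,230.24 × 0.01059 = $5,308.0282416
Total = $21,352.408224

$21,352.41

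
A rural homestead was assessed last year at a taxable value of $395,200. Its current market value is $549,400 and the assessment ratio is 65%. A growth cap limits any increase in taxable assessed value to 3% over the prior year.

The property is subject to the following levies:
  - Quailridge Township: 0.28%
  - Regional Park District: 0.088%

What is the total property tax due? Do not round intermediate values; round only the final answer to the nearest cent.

Uncapped assessed value = $549,400 × 0.65 = $357,110
Cap limit = $395,200 × 1.03 = $407,056
Taxable assessed value = min($357,110, $407,056) = $357,110 (cap does not bind)
Quailridge Township: $357,110 × 0.0028 = $999.908
Regional Park District: $357,110 × 0.00088 = $314.2568
Total = $1,314.1648

$1,314.16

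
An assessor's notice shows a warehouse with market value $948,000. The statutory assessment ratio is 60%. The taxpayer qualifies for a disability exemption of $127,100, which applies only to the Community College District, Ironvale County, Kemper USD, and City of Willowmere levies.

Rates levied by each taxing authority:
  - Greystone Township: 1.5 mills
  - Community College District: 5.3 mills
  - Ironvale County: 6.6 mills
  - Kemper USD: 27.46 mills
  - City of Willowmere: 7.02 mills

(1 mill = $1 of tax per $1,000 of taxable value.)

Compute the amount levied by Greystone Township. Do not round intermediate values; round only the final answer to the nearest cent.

Assessed value = $948,000 × 0.6 = $568,800
Greystone Township taxable value = $568,800 (exemption does not apply)
Greystone Township levy = $568,800 × 0.0015 = $853.2

$853.20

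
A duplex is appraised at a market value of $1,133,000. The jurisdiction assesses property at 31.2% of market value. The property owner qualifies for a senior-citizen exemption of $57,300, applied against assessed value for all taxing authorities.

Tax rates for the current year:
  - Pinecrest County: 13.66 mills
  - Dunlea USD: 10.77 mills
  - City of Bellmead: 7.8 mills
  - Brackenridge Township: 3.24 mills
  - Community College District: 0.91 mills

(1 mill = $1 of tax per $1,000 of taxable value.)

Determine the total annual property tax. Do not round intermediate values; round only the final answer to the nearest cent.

$10,775.61

Assessed value = $1,133,000 × 0.312 = $353,496
Taxable value = $353,496 − $57,300 = $296,196
Pinecrest County: $296,196 × 0.01366 = $4,046.03736
Dunlea USD: $296,196 × 0.01077 = $3,190.03092
City of Bellmead: $296,196 × 0.0078 = $2,310.3288
Brackenridge Township: $296,196 × 0.00324 = $959.67504
Community College District: $296,196 × 0.00091 = $269.53836
Total = $4,046.03736 + $3,190.03092 + $2,310.3288 + $959.67504 + $269.53836 = $10,775.61048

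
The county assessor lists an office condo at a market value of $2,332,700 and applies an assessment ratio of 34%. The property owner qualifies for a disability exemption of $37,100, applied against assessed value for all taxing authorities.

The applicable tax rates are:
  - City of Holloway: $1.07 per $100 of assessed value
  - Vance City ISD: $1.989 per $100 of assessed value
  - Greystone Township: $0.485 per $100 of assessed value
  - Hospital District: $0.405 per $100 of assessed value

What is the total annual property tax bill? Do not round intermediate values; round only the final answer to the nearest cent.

Assessed value = $2,332,700 × 0.34 = $793,118
Taxable value = $793,118 − $37,100 = $756,018
City of Holloway: $756,018 × 0.0107 = $8,089.3926
Vance City ISD: $756,018 × 0.01989 = $15,037.19802
Greystone Township: $756,018 × 0.00485 = $3,666.6873
Hospital District: $756,018 × 0.00405 = $3,061.8729
Total = $8,089.3926 + $15,037.19802 + $3,666.6873 + $3,061.8729 = $29,855.15082

$29,855.15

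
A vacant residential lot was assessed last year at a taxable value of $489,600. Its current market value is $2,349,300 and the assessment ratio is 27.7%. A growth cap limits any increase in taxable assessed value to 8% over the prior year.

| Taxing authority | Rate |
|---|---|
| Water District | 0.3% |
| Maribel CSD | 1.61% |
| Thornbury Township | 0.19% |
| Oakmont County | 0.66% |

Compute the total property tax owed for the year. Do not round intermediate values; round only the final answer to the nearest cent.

Uncapped assessed value = $2,349,300 × 0.277 = $650,756.1
Cap limit = $489,600 × 1.08 = $528,768
Taxable assessed value = min($650,756.1, $528,768) = $528,768 (cap binds)
Water District: $528,768 × 0.003 = $1,586.304
Maribel CSD: $528,768 × 0.0161 = $8,513.1648
Thornbury Township: $528,768 × 0.0019 = $1,004.6592
Oakmont County: $528,768 × 0.0066 = $3,489.8688
Total = $14,593.9968

$14,594.00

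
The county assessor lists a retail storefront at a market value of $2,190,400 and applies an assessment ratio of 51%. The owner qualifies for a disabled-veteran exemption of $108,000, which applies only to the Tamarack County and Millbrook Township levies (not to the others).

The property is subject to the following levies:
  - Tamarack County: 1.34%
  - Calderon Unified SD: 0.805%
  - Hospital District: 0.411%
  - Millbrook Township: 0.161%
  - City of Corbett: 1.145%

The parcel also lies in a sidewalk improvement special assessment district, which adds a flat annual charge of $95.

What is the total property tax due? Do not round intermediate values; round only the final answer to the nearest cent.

Assessed value = $2,190,400 × 0.51 = $1,117,104
Tamarack County: ($1,117,104 − $108,000) × 0.0134 = $1,009,104 × 0.0134 = $13,521.9936
Calderon Unified SD: $1,117,104 × 0.00805 = $8,992.6872
Hospital District: $1,117,104 × 0.00411 = $4,591.29744
Millbrook Township: ($1,117,104 − $108,000) × 0.00161 = $1,009,104 × 0.00161 = $1,624.65744
City of Corbett: $1,117,104 × 0.01145 = $12,790.8408
Levies subtotal = $41,521.47648
Total = $41,521.47648 + $95 = $41,616.47648

$41,616.48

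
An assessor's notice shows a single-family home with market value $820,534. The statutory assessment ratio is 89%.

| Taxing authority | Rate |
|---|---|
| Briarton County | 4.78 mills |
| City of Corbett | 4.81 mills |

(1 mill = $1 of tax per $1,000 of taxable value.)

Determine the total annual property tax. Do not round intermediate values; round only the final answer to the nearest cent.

Assessed value = $820,534 × 0.89 = $730,275.26
Briarton County: $730,275.26 × 0.00478 = $3,490.7157428
City of Corbett: $730,275.26 × 0.00481 = $3,512.6240006
Total = $3,490.7157428 + $3,512.6240006 = $7,003.3397434

$7,003.34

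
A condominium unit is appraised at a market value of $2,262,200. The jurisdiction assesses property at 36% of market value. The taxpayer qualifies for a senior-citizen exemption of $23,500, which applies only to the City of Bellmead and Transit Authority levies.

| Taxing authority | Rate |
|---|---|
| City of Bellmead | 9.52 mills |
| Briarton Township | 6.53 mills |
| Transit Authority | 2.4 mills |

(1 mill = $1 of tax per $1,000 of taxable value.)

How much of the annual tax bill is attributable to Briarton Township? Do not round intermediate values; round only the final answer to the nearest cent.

Assessed value = $2,262,200 × 0.36 = $814,392
Briarton Township taxable value = $814,392 (exemption does not apply)
Briarton Township levy = $814,392 × 0.00653 = $5,317.97976

$5,317.98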